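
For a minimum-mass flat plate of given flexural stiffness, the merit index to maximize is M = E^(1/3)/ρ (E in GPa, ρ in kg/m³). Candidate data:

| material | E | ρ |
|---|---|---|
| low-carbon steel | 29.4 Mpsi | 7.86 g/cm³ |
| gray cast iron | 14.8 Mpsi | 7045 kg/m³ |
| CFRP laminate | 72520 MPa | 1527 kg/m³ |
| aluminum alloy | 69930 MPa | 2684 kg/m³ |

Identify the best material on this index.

CFRP laminate

Normalizing units and computing the index:
  low-carbon steel: E = 202.7 GPa, ρ = 7860 kg/m³
  gray cast iron: E = 102.0 GPa, ρ = 7045 kg/m³
  CFRP laminate: E = 72.52 GPa, ρ = 1527 kg/m³
  aluminum alloy: E = 69.93 GPa, ρ = 2684 kg/m³
  CFRP laminate: M = 2.73×10⁻³
  aluminum alloy: M = 1.53×10⁻³
  low-carbon steel: M = 0.747×10⁻³
  gray cast iron: M = 0.663×10⁻³
Highest index: CFRP laminate.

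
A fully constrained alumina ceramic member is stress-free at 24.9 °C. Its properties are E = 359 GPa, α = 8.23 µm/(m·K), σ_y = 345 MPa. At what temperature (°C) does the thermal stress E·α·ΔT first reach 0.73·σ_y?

E·α·ΔT = 251.8 MPa ⇒ ΔT = 251.8 / (359.0×10³ × 8.23×10⁻⁶) = 85.24 K.
T = 24.9 + 85.24 = 110.1 °C.

110 °C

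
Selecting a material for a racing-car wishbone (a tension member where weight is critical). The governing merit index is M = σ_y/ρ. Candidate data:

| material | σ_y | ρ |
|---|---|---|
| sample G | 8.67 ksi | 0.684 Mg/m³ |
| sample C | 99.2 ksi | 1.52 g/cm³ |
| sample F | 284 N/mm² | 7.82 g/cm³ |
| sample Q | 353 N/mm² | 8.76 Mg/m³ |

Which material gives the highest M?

sample C

Convert each candidate to consistent units, then evaluate M:
  sample G: σ_y = 59.78 MPa, ρ = 684.0 kg/m³
  sample C: σ_y = 684.0 MPa, ρ = 1520 kg/m³
  sample F: σ_y = 284.0 MPa, ρ = 7820 kg/m³
  sample Q: σ_y = 353.0 MPa, ρ = 8760 kg/m³
  sample C: M = 450 kN·m/kg
  sample G: M = 87.4 kN·m/kg
  sample Q: M = 40.3 kN·m/kg
  sample F: M = 36.3 kN·m/kg
Sample C has the largest M.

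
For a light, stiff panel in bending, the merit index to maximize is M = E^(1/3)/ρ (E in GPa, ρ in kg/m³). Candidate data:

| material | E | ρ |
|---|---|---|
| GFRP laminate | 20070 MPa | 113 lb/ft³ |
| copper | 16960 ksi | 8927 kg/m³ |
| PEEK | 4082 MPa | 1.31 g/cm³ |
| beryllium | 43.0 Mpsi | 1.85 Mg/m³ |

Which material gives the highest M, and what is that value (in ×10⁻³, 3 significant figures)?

beryllium, M = 3.60×10⁻³

Putting every candidate on a common basis:
  GFRP laminate: E = 20.07 GPa, ρ = 1810 kg/m³
  copper: E = 116.9 GPa, ρ = 8927 kg/m³
  PEEK: E = 4.082 GPa, ρ = 1310 kg/m³
  beryllium: E = 296.5 GPa, ρ = 1850 kg/m³
  beryllium: M = 3.60×10⁻³
  GFRP laminate: M = 1.50×10⁻³
  PEEK: M = 1.22×10⁻³
  copper: M = 0.548×10⁻³
Beryllium has the largest M.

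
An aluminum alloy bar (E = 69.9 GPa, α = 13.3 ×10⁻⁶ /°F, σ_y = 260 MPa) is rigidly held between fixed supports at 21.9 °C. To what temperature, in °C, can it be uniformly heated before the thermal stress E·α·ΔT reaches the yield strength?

177 °C

α = 13.3×10⁻⁶/°F × 9/5 = 23.9×10⁻⁶/K.
E·α·ΔT = 260.0 MPa ⇒ ΔT = 260.0 / (69.90×10³ × 23.9×10⁻⁶) = 155.4 K.
T = 21.9 + 155.4 = 177.3 °C.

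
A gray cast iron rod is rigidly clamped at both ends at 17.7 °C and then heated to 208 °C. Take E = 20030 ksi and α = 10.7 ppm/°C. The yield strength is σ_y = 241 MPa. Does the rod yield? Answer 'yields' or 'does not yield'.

E = 20030 ksi = 138.1 GPa.
ΔT = 190.3 K. Constrained thermal stress σ = E·α·ΔT = 138.1×10³ MPa × 10.7×10⁻⁶ × 190.3 = 281 MPa (compressive).
Compare to σ_y = 241 MPa: σ ≥ σ_y, so it yields.

yields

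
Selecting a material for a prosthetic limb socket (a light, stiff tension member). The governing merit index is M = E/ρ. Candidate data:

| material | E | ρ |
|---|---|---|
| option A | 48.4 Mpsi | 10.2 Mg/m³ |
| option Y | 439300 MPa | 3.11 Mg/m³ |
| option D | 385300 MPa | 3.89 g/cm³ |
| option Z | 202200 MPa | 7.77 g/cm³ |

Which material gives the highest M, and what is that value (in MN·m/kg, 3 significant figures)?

After converting to SI:
  option A: E = 333.7 GPa, ρ = 10200 kg/m³
  option Y: E = 439.3 GPa, ρ = 3110 kg/m³
  option D: E = 385.3 GPa, ρ = 3890 kg/m³
  option Z: E = 202.2 GPa, ρ = 7770 kg/m³
  option Y: M = 141 MN·m/kg
  option D: M = 99.0 MN·m/kg
  option A: M = 32.7 MN·m/kg
  option Z: M = 26.0 MN·m/kg
Option Y ranks first.

option Y, M = 141 MN·m/kg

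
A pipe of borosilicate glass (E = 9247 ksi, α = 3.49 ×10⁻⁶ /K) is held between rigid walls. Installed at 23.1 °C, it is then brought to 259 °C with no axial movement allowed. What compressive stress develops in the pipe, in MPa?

52.5 MPa

E = 9247 ksi = 63.76 GPa.
ΔT = 235.9 K. Constrained thermal stress σ = E·α·ΔT = 63.76×10³ MPa × 3.49×10⁻⁶ × 235.9 = 52.5 MPa (compressive).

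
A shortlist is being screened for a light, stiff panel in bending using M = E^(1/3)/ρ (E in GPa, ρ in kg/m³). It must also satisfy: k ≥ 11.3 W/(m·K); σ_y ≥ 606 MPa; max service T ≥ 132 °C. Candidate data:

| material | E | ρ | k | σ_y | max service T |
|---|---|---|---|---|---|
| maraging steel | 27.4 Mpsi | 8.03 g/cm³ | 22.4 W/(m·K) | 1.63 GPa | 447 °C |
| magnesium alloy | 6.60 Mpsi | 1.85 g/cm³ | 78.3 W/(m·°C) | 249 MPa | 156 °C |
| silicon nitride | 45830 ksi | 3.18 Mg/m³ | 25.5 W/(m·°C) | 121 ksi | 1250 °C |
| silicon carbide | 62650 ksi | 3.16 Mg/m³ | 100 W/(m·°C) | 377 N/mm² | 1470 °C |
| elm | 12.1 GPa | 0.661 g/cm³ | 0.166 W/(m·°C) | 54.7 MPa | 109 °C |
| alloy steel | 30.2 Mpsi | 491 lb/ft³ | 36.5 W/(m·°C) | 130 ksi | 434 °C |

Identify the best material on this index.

Screen on constraints: k ≥ 11.3 W/(m·K); σ_y ≥ 606 MPa; max service T ≥ 132 °C. Survivors: maraging steel, silicon nitride, alloy steel.
In SI units:
  maraging steel: E = 188.9 GPa, ρ = 8030 kg/m³
  silicon nitride: E = 316.0 GPa, ρ = 3180 kg/m³
  alloy steel: E = 208.2 GPa, ρ = 7865 kg/m³
  silicon nitride: M = 2.14×10⁻³
  alloy steel: M = 0.754×10⁻³
  maraging steel: M = 0.715×10⁻³
Silicon nitride has the largest M.

silicon nitride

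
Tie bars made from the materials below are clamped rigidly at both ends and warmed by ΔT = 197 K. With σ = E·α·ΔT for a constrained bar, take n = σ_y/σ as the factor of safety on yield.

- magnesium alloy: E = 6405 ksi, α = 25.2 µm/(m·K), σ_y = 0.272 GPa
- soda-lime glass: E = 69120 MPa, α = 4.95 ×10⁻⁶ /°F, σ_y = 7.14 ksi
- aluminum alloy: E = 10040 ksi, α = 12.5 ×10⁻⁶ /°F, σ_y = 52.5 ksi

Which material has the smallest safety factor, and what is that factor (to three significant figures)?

soda-lime glass, n = 0.406

In consistent units (E in GPa, α in ×10⁻⁶/K, σ_y in MPa):
  magnesium alloy: E = 44.16, α = 25.2, σ_y = 272.0 → σ = 219 MPa, n = 1.24
  soda-lime glass: E = 69.12, α = 8.91, σ_y = 49.23 → σ = 121 MPa, n = 0.406
  aluminum alloy: E = 69.22, α = 22.5, σ_y = 362.0 → σ = 307 MPa, n = 1.18
Soda-lime glass has the lowest safety factor, n = 0.406.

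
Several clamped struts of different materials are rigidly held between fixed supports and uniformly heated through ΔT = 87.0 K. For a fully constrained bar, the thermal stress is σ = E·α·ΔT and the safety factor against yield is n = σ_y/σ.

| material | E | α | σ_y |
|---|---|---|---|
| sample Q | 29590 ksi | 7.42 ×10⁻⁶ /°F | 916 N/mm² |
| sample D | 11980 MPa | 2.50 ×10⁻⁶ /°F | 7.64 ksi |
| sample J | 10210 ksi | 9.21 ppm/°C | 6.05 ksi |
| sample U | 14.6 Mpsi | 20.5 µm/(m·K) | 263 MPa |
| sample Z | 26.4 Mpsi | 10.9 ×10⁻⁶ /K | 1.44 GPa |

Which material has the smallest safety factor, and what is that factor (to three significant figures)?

In consistent units (E in GPa, α in ×10⁻⁶/K, σ_y in MPa):
  sample Q: E = 204.0, α = 13.4, σ_y = 916.0 → σ = 237 MPa, n = 3.86
  sample D: E = 11.98, α = 4.50, σ_y = 52.68 → σ = 4.69 MPa, n = 11.2
  sample J: E = 70.40, α = 9.21, σ_y = 41.71 → σ = 56.4 MPa, n = 0.740
  sample U: E = 100.7, α = 20.5, σ_y = 263.0 → σ = 180 MPa, n = 1.46
  sample Z: E = 182.0, α = 10.9, σ_y = 1440 → σ = 173 MPa, n = 8.34
The minimum is sample J at n = 0.740.

sample J, n = 0.740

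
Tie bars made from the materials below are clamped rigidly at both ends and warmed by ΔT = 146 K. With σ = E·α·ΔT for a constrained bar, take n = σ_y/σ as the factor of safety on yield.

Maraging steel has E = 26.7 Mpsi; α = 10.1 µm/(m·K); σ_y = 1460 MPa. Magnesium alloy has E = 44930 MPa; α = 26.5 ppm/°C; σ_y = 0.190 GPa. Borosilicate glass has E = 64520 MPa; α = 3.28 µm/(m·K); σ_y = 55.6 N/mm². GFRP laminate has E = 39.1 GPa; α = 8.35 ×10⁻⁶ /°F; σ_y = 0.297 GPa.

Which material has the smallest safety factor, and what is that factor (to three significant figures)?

magnesium alloy, n = 1.09

Converting E to GPa, α to ×10⁻⁶/K, σ_y to MPa, then σ and n for each:
  maraging steel: E = 184.1, α = 10.1, σ_y = 1460 → σ = 271 MPa, n = 5.38
  magnesium alloy: E = 44.93, α = 26.5, σ_y = 190.0 → σ = 174 MPa, n = 1.09
  borosilicate glass: E = 64.52, α = 3.28, σ_y = 55.60 → σ = 30.9 MPa, n = 1.80
  GFRP laminate: E = 39.10, α = 15.0, σ_y = 297.0 → σ = 85.8 MPa, n = 3.46
The minimum is magnesium alloy at n = 1.09.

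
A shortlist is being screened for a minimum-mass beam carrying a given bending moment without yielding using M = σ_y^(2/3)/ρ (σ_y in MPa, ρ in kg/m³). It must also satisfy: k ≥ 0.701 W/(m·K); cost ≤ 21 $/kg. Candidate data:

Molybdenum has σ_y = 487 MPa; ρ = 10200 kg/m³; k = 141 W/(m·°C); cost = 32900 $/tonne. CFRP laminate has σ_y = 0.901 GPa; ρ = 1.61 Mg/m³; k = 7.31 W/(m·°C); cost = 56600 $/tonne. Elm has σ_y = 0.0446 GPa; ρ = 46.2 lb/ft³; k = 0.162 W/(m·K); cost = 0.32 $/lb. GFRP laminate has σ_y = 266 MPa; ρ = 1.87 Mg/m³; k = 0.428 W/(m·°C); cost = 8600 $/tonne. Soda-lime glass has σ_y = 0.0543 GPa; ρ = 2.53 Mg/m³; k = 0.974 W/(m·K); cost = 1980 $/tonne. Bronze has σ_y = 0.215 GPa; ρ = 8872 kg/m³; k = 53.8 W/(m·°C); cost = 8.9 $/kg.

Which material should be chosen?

soda-lime glass

Screen on constraints: k ≥ 0.701 W/(m·K); cost ≤ 21 $/kg. Survivors: soda-lime glass, bronze.
In SI units:
  soda-lime glass: σ_y = 54.30 MPa, ρ = 2530 kg/m³
  bronze: σ_y = 215.0 MPa, ρ = 8872 kg/m³
  soda-lime glass: M = 5.67×10⁻³
  bronze: M = 4.05×10⁻³
The maximum is for soda-lime glass.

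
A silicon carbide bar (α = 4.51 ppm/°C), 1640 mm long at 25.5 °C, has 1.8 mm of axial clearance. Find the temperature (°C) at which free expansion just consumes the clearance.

269 °C

α·L₀·ΔT = 1.8 mm ⇒ ΔT = 1.8 / (4.51×10⁻⁶ × 1640.0) = 243.4 K.
T = 25.5 + 243.4 = 268.9 °C.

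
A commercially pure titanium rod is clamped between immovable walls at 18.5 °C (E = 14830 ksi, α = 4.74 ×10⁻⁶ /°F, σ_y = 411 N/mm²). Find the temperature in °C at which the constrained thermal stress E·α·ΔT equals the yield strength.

490 °C

E = 14830 ksi = 102.2 GPa.
α = 4.74×10⁻⁶/°F × 9/5 = 8.53×10⁻⁶/K.
σ_y = 411 N/mm² = 411.0 MPa.
E·α·ΔT = 411.0 MPa ⇒ ΔT = 411.0 / (102.2×10³ × 8.53×10⁻⁶) = 471.1 K.
T = 18.5 + 471.1 = 489.6 °C.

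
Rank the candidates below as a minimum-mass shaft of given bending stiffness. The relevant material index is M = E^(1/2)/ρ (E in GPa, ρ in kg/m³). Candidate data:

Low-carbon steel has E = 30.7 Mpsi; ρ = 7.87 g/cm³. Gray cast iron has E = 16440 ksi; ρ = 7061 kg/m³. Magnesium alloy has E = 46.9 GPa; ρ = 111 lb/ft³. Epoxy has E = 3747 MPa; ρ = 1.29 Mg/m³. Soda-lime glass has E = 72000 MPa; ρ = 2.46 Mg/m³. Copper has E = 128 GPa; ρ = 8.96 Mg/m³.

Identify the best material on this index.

Convert each candidate to consistent units, then evaluate M:
  low-carbon steel: E = 211.7 GPa, ρ = 7870 kg/m³
  gray cast iron: E = 113.3 GPa, ρ = 7061 kg/m³
  magnesium alloy: E = 46.90 GPa, ρ = 1778 kg/m³
  epoxy: E = 3.747 GPa, ρ = 1290 kg/m³
  soda-lime glass: E = 72.00 GPa, ρ = 2460 kg/m³
  copper: E = 128.0 GPa, ρ = 8960 kg/m³
  magnesium alloy: M = 3.85×10⁻³
  soda-lime glass: M = 3.45×10⁻³
  low-carbon steel: M = 1.85×10⁻³
  gray cast iron: M = 1.51×10⁻³
  epoxy: M = 1.50×10⁻³
  copper: M = 1.26×10⁻³
Highest index: magnesium alloy.

magnesium alloy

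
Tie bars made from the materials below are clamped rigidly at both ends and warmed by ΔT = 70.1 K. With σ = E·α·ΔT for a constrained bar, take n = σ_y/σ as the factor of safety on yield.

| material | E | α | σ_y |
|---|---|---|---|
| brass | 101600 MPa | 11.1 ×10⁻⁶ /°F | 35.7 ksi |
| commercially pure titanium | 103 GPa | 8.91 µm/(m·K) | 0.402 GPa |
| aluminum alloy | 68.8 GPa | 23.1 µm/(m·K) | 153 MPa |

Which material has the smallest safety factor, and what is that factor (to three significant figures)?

aluminum alloy, n = 1.37

Converting E to GPa, α to ×10⁻⁶/K, σ_y to MPa, then σ and n for each:
  brass: E = 101.6, α = 20.0, σ_y = 246.1 → σ = 142 MPa, n = 1.73
  commercially pure titanium: E = 103.0, α = 8.91, σ_y = 402.0 → σ = 64.3 MPa, n = 6.25
  aluminum alloy: E = 68.80, α = 23.1, σ_y = 153.0 → σ = 111 MPa, n = 1.37
Smallest n: aluminum alloy with n = 1.37.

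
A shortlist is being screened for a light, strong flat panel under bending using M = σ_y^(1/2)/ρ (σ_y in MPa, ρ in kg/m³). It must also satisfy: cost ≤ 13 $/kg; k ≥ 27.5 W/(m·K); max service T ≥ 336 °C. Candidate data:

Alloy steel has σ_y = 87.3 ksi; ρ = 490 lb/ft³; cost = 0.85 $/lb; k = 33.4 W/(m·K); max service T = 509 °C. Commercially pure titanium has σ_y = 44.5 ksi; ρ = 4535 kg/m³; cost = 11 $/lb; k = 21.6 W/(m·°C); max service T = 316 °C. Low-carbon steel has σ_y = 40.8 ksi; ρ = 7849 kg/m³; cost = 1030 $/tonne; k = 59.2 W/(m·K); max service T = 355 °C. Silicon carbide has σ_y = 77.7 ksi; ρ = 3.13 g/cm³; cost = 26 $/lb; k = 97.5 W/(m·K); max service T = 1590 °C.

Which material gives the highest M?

Screen on constraints: cost ≤ 13 $/kg; k ≥ 27.5 W/(m·K); max service T ≥ 336 °C. Survivors: alloy steel, low-carbon steel.
Convert each candidate to consistent units, then evaluate M:
  alloy steel: σ_y = 601.9 MPa, ρ = 7849 kg/m³
  low-carbon steel: σ_y = 281.3 MPa, ρ = 7849 kg/m³
  alloy steel: M = 3.13×10⁻³
  low-carbon steel: M = 2.14×10⁻³
Highest index: alloy steel.

alloy steel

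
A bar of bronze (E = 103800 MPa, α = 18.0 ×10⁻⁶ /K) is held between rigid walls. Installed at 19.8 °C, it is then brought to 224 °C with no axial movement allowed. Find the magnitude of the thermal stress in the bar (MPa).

382 MPa

E = 103800 MPa = 103.8 GPa.
ΔT = 204.2 K. Constrained thermal stress σ = E·α·ΔT = 103.8×10³ MPa × 18.0×10⁻⁶ × 204.2 = 382 MPa (compressive).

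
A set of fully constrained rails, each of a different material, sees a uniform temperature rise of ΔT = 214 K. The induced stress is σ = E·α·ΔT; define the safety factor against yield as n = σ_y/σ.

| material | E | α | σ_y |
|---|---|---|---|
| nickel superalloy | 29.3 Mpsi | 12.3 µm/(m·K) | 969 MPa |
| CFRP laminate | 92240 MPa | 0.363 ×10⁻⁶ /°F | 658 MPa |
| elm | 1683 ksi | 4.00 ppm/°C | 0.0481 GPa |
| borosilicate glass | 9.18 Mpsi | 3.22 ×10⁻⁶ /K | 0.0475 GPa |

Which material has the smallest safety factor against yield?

Converting E to GPa, α to ×10⁻⁶/K, σ_y to MPa, then σ and n for each:
  nickel superalloy: E = 202.0, α = 12.3, σ_y = 969.0 → σ = 532 MPa, n = 1.82
  CFRP laminate: E = 92.24, α = 0.653, σ_y = 658.0 → σ = 12.9 MPa, n = 51.0
  elm: E = 11.60, α = 4.00, σ_y = 48.10 → σ = 9.93 MPa, n = 4.84
  borosilicate glass: E = 63.29, α = 3.22, σ_y = 47.50 → σ = 43.6 MPa, n = 1.09
Borosilicate glass has the lowest safety factor, n = 1.09.

borosilicate glass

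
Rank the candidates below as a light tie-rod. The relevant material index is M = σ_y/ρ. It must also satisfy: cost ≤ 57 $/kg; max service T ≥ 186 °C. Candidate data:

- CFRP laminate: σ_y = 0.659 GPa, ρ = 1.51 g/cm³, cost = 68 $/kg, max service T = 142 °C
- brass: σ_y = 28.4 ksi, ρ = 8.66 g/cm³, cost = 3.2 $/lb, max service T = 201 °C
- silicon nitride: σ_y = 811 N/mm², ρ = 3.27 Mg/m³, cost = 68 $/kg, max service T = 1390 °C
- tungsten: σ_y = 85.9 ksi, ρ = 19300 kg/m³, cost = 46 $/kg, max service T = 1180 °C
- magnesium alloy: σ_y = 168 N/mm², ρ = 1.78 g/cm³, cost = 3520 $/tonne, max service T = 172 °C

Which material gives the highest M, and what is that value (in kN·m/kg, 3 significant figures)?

Screen on constraints: cost ≤ 57 $/kg; max service T ≥ 186 °C. Survivors: brass, tungsten.
Putting every candidate on a common basis:
  brass: σ_y = 195.8 MPa, ρ = 8660 kg/m³
  tungsten: σ_y = 592.3 MPa, ρ = 19300 kg/m³
  tungsten: M = 30.7 kN·m/kg
  brass: M = 22.6 kN·m/kg
Highest index: tungsten.

tungsten, M = 30.7 kN·m/kg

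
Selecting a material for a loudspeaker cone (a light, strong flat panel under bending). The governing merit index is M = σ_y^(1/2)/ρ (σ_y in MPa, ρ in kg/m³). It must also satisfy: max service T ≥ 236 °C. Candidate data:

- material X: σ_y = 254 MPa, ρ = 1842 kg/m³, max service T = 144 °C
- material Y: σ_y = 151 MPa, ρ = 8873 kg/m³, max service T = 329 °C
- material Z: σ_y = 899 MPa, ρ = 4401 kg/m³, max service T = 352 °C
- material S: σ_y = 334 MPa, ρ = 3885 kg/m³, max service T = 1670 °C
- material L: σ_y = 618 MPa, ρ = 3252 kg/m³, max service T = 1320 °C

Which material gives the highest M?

material L

Screen on constraints: max service T ≥ 236 °C. Survivors: material Y, material Z, material S, material L.
Evaluate M for each candidate:
  material L: M = 7.64×10⁻³
  material Z: M = 6.81×10⁻³
  material S: M = 4.70×10⁻³
  material Y: M = 1.38×10⁻³
The maximum is for material L.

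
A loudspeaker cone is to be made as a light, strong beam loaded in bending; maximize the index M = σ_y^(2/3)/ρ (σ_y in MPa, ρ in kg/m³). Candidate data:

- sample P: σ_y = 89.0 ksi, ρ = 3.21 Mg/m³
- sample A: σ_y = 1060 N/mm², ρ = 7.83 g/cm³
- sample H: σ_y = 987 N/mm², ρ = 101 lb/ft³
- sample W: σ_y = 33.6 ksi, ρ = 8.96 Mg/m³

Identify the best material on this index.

After converting to SI:
  sample P: σ_y = 613.6 MPa, ρ = 3210 kg/m³
  sample A: σ_y = 1060 MPa, ρ = 7830 kg/m³
  sample H: σ_y = 987.0 MPa, ρ = 1618 kg/m³
  sample W: σ_y = 231.7 MPa, ρ = 8960 kg/m³
  sample H: M = 61.3×10⁻³
  sample P: M = 22.5×10⁻³
  sample A: M = 13.3×10⁻³
  sample W: M = 4.21×10⁻³
Highest index: sample H.

sample H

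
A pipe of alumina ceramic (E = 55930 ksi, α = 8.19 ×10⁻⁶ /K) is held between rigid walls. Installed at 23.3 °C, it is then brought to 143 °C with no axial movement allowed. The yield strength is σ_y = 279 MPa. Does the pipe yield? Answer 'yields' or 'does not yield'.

yields

E = 55930 ksi = 385.6 GPa.
ΔT = 119.7 K. Constrained thermal stress σ = E·α·ΔT = 385.6×10³ MPa × 8.19×10⁻⁶ × 119.7 = 378 MPa (compressive).
Compare to σ_y = 279 MPa: σ ≥ σ_y, so it yields.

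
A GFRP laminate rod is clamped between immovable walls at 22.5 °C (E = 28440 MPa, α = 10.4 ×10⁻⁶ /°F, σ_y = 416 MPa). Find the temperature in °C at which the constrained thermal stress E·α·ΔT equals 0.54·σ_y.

E = 28440 MPa = 28.44 GPa.
α = 10.4×10⁻⁶/°F × 9/5 = 18.7×10⁻⁶/K.
E·α·ΔT = 224.6 MPa ⇒ ΔT = 224.6 / (28.44×10³ × 18.7×10⁻⁶) = 421.9 K.
T = 22.5 + 421.9 = 444.4 °C.

444 °C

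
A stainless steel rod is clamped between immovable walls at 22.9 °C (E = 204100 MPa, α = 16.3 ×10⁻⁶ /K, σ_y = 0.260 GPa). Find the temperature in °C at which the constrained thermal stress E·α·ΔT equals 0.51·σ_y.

62.8 °C

E = 204100 MPa = 204.1 GPa.
σ_y = 0.260 GPa = 260.0 MPa.
E·α·ΔT = 132.6 MPa ⇒ ΔT = 132.6 / (204.1×10³ × 16.3×10⁻⁶) = 39.86 K.
T = 22.9 + 39.86 = 62.76 °C.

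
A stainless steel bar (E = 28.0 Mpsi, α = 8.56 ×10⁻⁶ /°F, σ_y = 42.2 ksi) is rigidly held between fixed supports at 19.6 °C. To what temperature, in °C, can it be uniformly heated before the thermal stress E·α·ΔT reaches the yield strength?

117 °C

E = 28.0 Mpsi = 193.1 GPa.
α = 8.56×10⁻⁶/°F × 9/5 = 15.4×10⁻⁶/K.
σ_y = 42.2 ksi = 291.0 MPa.
E·α·ΔT = 291.0 MPa ⇒ ΔT = 291.0 / (193.1×10³ × 15.4×10⁻⁶) = 97.82 K.
T = 19.6 + 97.82 = 117.4 °C.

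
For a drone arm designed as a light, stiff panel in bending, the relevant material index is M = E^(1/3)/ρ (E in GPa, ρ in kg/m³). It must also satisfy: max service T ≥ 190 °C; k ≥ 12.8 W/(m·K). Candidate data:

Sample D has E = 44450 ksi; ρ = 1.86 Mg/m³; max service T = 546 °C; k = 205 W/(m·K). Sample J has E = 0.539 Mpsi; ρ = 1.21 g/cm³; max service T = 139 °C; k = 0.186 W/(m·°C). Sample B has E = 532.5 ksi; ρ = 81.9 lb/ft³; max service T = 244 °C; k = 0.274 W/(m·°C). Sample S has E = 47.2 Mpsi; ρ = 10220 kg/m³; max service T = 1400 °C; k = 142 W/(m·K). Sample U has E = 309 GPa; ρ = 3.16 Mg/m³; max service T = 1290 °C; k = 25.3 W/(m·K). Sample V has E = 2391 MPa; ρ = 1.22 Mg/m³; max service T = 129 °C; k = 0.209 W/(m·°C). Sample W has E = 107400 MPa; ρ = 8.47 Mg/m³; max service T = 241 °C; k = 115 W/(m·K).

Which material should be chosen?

Screen on constraints: max service T ≥ 190 °C; k ≥ 12.8 W/(m·K). Survivors: sample D, sample S, sample U, sample W.
Normalizing units and computing the index:
  sample D: E = 306.5 GPa, ρ = 1860 kg/m³
  sample S: E = 325.4 GPa, ρ = 10220 kg/m³
  sample U: E = 309.0 GPa, ρ = 3160 kg/m³
  sample W: E = 107.4 GPa, ρ = 8470 kg/m³
  sample D: M = 3.62×10⁻³
  sample U: M = 2.14×10⁻³
  sample S: M = 0.673×10⁻³
  sample W: M = 0.561×10⁻³
Sample D has the largest M.

sample D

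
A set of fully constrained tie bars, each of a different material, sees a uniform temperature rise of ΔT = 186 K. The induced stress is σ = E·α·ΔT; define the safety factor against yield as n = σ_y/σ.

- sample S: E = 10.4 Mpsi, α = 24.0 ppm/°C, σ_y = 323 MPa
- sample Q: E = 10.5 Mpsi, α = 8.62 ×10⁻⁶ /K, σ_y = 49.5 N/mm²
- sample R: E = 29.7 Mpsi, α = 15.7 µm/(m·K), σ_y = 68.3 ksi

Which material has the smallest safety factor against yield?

In consistent units (E in GPa, α in ×10⁻⁶/K, σ_y in MPa):
  sample S: E = 71.71, α = 24.0, σ_y = 323.0 → σ = 320 MPa, n = 1.01
  sample Q: E = 72.39, α = 8.62, σ_y = 49.50 → σ = 116 MPa, n = 0.426
  sample R: E = 204.8, α = 15.7, σ_y = 470.9 → σ = 598 MPa, n = 0.788
Smallest n: sample Q with n = 0.426.

sample Q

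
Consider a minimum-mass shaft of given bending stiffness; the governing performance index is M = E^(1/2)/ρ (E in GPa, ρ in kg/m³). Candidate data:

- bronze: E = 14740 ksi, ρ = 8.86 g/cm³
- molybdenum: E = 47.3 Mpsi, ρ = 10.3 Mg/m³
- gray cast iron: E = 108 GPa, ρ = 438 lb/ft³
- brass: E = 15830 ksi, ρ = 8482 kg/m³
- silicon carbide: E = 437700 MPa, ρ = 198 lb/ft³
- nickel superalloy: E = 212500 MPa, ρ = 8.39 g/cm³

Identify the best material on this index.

Putting every candidate on a common basis:
  bronze: E = 101.6 GPa, ρ = 8860 kg/m³
  molybdenum: E = 326.1 GPa, ρ = 10300 kg/m³
  gray cast iron: E = 108.0 GPa, ρ = 7016 kg/m³
  brass: E = 109.1 GPa, ρ = 8482 kg/m³
  silicon carbide: E = 437.7 GPa, ρ = 3172 kg/m³
  nickel superalloy: E = 212.5 GPa, ρ = 8390 kg/m³
  silicon carbide: M = 6.60×10⁻³
  molybdenum: M = 1.75×10⁻³
  nickel superalloy: M = 1.74×10⁻³
  gray cast iron: M = 1.48×10⁻³
  brass: M = 1.23×10⁻³
  bronze: M = 1.14×10⁻³
Highest index: silicon carbide.

silicon carbide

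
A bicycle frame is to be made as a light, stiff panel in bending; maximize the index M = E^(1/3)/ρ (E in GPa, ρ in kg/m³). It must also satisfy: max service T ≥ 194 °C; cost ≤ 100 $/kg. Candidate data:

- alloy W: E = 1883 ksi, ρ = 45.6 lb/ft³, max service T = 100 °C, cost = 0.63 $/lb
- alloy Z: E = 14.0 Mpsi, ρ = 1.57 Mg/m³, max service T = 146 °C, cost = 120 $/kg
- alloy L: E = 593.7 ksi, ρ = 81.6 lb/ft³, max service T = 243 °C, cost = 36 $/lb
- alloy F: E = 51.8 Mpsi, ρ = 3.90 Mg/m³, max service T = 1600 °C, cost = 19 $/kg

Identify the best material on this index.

alloy F

Screen on constraints: max service T ≥ 194 °C; cost ≤ 100 $/kg. Survivors: alloy L, alloy F.
After converting to SI:
  alloy L: E = 4.093 GPa, ρ = 1307 kg/m³
  alloy F: E = 357.1 GPa, ρ = 3900 kg/m³
  alloy F: M = 1.82×10⁻³
  alloy L: M = 1.22×10⁻³
Alloy F has the largest M.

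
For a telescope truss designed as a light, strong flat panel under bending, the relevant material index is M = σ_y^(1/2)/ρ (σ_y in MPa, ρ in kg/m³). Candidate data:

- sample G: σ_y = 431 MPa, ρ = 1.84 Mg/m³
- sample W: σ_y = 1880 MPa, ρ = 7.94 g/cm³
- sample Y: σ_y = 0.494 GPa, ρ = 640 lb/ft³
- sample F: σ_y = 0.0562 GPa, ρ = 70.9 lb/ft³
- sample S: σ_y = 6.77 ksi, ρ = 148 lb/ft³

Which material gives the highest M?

In SI units:
  sample G: σ_y = 431.0 MPa, ρ = 1840 kg/m³
  sample W: σ_y = 1880 MPa, ρ = 7940 kg/m³
  sample Y: σ_y = 494.0 MPa, ρ = 10250 kg/m³
  sample F: σ_y = 56.20 MPa, ρ = 1136 kg/m³
  sample S: σ_y = 46.68 MPa, ρ = 2371 kg/m³
  sample G: M = 11.3×10⁻³
  sample F: M = 6.60×10⁻³
  sample W: M = 5.46×10⁻³
  sample S: M = 2.88×10⁻³
  sample Y: M = 2.17×10⁻³
Sample G has the largest M.

sample G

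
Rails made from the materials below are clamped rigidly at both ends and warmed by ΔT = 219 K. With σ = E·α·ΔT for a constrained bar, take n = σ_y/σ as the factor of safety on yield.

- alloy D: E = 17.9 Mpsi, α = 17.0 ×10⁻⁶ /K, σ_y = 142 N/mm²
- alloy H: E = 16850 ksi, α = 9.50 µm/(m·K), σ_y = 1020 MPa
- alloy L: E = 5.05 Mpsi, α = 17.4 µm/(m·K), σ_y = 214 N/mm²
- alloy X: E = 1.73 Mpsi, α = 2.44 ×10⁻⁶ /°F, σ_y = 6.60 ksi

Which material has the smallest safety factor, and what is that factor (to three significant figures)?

alloy D, n = 0.309

Converting E to GPa, α to ×10⁻⁶/K, σ_y to MPa, then σ and n for each:
  alloy D: E = 123.4, α = 17.0, σ_y = 142.0 → σ = 459 MPa, n = 0.309
  alloy H: E = 116.2, α = 9.50, σ_y = 1020 → σ = 242 MPa, n = 4.22
  alloy L: E = 34.82, α = 17.4, σ_y = 214.0 → σ = 133 MPa, n = 1.61
  alloy X: E = 11.93, α = 4.39, σ_y = 45.51 → σ = 11.5 MPa, n = 3.97
The minimum is alloy D at n = 0.309.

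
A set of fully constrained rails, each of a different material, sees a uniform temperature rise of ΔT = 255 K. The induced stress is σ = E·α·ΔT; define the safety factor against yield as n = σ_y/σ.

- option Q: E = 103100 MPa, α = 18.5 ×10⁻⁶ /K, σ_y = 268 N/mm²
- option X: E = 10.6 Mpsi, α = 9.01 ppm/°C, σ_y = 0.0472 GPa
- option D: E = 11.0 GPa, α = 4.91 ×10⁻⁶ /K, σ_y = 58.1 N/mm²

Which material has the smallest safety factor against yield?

option X

Per material, after unit conversion:
  option Q: E = 103.1, α = 18.5, σ_y = 268.0 → σ = 486 MPa, n = 0.551
  option X: E = 73.08, α = 9.01, σ_y = 47.20 → σ = 168 MPa, n = 0.281
  option D: E = 11.00, α = 4.91, σ_y = 58.10 → σ = 13.8 MPa, n = 4.22
Option X has the lowest safety factor, n = 0.281.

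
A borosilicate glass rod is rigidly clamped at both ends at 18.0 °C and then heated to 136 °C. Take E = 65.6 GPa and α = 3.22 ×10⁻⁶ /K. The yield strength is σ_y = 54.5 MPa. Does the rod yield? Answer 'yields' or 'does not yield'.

does not yield

ΔT = 118.0 K. Constrained thermal stress σ = E·α·ΔT = 65.60×10³ MPa × 3.22×10⁻⁶ × 118.0 = 24.9 MPa (compressive).
Compare to σ_y = 54.5 MPa: σ < σ_y, so it does not yield.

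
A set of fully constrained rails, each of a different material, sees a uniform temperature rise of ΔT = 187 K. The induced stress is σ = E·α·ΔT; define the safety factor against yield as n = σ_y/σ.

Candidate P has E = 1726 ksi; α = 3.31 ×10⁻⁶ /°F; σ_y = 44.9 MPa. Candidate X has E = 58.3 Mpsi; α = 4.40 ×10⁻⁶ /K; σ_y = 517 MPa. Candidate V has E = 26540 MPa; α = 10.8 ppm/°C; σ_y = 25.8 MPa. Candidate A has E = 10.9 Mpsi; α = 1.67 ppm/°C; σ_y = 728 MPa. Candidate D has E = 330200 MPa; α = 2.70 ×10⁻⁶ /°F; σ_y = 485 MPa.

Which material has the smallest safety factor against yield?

candidate V

Converting E to GPa, α to ×10⁻⁶/K, σ_y to MPa, then σ and n for each:
  candidate P: E = 11.90, α = 5.96, σ_y = 44.90 → σ = 13.3 MPa, n = 3.39
  candidate X: E = 402.0, α = 4.40, σ_y = 517.0 → σ = 331 MPa, n = 1.56
  candidate V: E = 26.54, α = 10.8, σ_y = 25.80 → σ = 53.6 MPa, n = 0.481
  candidate A: E = 75.15, α = 1.67, σ_y = 728.0 → σ = 23.5 MPa, n = 31.0
  candidate D: E = 330.2, α = 4.86, σ_y = 485.0 → σ = 300 MPa, n = 1.62
The minimum is candidate V at n = 0.481.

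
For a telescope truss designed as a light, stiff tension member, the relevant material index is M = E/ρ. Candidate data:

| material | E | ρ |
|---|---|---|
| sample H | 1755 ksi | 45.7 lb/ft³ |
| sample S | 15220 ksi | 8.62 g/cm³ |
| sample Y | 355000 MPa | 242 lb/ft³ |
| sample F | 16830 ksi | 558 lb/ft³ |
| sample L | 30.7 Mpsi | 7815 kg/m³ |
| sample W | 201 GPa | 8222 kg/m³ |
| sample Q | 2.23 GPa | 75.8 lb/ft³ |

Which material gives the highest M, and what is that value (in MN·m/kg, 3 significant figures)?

Putting every candidate on a common basis:
  sample H: E = 12.10 GPa, ρ = 732.0 kg/m³
  sample S: E = 104.9 GPa, ρ = 8620 kg/m³
  sample Y: E = 355.0 GPa, ρ = 3876 kg/m³
  sample F: E = 116.0 GPa, ρ = 8938 kg/m³
  sample L: E = 211.7 GPa, ρ = 7815 kg/m³
  sample W: E = 201.0 GPa, ρ = 8222 kg/m³
  sample Q: E = 2.230 GPa, ρ = 1214 kg/m³
  sample Y: M = 91.6 MN·m/kg
  sample L: M = 27.1 MN·m/kg
  sample W: M = 24.4 MN·m/kg
  sample H: M = 16.5 MN·m/kg
  sample F: M = 13.0 MN·m/kg
  sample S: M = 12.2 MN·m/kg
  sample Q: M = 1.84 MN·m/kg
The maximum is for sample Y.

sample Y, M = 91.6 MN·m/kg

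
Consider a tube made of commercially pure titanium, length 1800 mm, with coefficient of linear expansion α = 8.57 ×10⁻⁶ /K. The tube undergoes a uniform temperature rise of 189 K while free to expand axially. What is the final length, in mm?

ΔL = α·L₀·ΔT = 8.57×10⁻⁶ × 1800 mm × 189.0 K = 2.92 mm.
L = L₀ + ΔL = 1800 + 2.92 = 1802.9 mm.

1802.9 mm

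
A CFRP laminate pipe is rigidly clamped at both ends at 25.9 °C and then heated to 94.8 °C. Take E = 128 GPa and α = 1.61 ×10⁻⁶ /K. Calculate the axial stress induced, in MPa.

14.2 MPa

ΔT = 68.90 K. Constrained thermal stress σ = E·α·ΔT = 128.0×10³ MPa × 1.61×10⁻⁶ × 68.90 = 14.2 MPa (compressive).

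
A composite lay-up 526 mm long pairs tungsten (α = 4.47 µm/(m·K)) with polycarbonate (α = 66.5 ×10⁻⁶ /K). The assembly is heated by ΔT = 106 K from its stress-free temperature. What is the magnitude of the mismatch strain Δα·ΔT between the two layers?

6.58×10⁻³

Δα = |4.47 − 66.5|×10⁻⁶/K = 62.0×10⁻⁶/K.
Mismatch strain = Δα·ΔT = 62.0×10⁻⁶ × 106.0 = 6.58×10⁻³.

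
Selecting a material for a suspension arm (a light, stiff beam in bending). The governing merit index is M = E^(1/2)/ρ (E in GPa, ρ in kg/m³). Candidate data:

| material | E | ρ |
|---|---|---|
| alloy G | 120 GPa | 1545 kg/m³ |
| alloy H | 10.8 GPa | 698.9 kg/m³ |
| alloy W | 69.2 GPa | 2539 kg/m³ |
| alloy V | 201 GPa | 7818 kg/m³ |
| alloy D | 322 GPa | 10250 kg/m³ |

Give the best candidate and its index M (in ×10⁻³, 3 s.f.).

Evaluate M for each candidate:
  alloy G: M = 7.09×10⁻³
  alloy H: M = 4.70×10⁻³
  alloy W: M = 3.28×10⁻³
  alloy V: M = 1.81×10⁻³
  alloy D: M = 1.75×10⁻³
Alloy G has the largest M.

alloy G, M = 7.09×10⁻³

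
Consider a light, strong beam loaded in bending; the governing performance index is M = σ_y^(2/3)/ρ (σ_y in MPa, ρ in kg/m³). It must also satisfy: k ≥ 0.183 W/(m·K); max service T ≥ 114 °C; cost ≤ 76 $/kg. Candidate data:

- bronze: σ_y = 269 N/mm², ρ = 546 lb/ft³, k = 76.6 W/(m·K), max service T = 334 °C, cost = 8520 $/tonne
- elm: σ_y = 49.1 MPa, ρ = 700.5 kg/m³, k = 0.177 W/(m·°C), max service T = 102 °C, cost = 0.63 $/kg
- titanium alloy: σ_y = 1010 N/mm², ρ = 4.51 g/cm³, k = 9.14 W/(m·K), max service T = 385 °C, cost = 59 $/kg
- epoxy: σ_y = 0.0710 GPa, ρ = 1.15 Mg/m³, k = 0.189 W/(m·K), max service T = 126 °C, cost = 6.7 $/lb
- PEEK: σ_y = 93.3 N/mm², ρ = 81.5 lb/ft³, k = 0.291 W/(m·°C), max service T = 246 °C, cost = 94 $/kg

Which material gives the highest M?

Screen on constraints: k ≥ 0.183 W/(m·K); max service T ≥ 114 °C; cost ≤ 76 $/kg. Survivors: bronze, titanium alloy, epoxy.
Normalizing units and computing the index:
  bronze: σ_y = 269.0 MPa, ρ = 8746 kg/m³
  titanium alloy: σ_y = 1010 MPa, ρ = 4510 kg/m³
  epoxy: σ_y = 71.00 MPa, ρ = 1150 kg/m³
  titanium alloy: M = 22.3×10⁻³
  epoxy: M = 14.9×10⁻³
  bronze: M = 4.76×10⁻³
Titanium alloy has the largest M.

titanium alloy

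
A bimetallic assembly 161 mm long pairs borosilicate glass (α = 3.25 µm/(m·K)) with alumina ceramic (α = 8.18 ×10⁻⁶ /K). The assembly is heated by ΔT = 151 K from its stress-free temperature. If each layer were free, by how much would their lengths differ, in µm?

Δα = |3.25 − 8.18|×10⁻⁶/K = 4.93×10⁻⁶/K.
ΔL_mismatch = Δα·L·ΔT = 4.93×10⁻⁶ × 161.0 mm × 151.0 K = 120 µm.

120 µm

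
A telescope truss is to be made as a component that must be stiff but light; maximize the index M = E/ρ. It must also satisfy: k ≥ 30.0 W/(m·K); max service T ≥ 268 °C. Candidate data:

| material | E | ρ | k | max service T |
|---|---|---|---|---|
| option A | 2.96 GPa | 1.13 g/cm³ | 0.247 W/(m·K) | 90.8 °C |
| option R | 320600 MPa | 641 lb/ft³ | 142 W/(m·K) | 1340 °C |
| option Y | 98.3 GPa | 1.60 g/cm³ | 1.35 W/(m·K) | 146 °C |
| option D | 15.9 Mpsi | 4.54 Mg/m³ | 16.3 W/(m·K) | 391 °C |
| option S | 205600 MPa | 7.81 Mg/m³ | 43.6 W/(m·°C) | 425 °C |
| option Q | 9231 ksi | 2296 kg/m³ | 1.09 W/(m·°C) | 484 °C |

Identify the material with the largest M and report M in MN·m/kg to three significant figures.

Screen on constraints: k ≥ 30.0 W/(m·K); max service T ≥ 268 °C. Survivors: option R, option S.
Convert each candidate to consistent units, then evaluate M:
  option R: E = 320.6 GPa, ρ = 10270 kg/m³
  option S: E = 205.6 GPa, ρ = 7810 kg/m³
  option R: M = 31.2 MN·m/kg
  option S: M = 26.3 MN·m/kg
The maximum is for option R.

option R, M = 31.2 MN·m/kg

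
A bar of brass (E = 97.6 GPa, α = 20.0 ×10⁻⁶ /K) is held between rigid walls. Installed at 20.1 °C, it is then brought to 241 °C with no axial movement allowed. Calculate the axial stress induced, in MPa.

ΔT = 220.9 K. Constrained thermal stress σ = E·α·ΔT = 97.60×10³ MPa × 20.0×10⁻⁶ × 220.9 = 431 MPa (compressive).

431 MPa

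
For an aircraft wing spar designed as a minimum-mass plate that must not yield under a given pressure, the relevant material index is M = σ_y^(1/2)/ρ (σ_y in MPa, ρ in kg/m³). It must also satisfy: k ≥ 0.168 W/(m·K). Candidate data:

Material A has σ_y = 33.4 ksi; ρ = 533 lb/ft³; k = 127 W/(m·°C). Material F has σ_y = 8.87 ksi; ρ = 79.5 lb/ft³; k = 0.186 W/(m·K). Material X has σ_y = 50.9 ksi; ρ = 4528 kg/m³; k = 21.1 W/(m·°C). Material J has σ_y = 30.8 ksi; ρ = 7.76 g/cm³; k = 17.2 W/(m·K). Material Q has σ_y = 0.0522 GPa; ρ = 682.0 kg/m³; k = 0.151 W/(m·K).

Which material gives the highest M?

material F

Screen on constraints: k ≥ 0.168 W/(m·K). Survivors: material A, material F, material X, material J.
Putting every candidate on a common basis:
  material A: σ_y = 230.3 MPa, ρ = 8538 kg/m³
  material F: σ_y = 61.16 MPa, ρ = 1273 kg/m³
  material X: σ_y = 350.9 MPa, ρ = 4528 kg/m³
  material J: σ_y = 212.4 MPa, ρ = 7760 kg/m³
  material F: M = 6.14×10⁻³
  material X: M = 4.14×10⁻³
  material J: M = 1.88×10⁻³
  material A: M = 1.78×10⁻³
Highest index: material F.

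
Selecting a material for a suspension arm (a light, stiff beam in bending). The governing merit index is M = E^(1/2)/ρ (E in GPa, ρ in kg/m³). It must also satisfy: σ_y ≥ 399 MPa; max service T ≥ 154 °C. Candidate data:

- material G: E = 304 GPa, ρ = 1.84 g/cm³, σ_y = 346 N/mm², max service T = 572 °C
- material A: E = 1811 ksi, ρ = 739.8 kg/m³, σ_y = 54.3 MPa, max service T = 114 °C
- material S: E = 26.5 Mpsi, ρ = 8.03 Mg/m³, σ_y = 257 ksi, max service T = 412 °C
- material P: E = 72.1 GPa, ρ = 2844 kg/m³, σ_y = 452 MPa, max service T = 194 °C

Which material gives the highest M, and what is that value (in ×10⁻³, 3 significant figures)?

material P, M = 2.99×10⁻³

Screen on constraints: σ_y ≥ 399 MPa; max service T ≥ 154 °C. Survivors: material S, material P.
In SI units:
  material S: E = 182.7 GPa, ρ = 8030 kg/m³
  material P: E = 72.10 GPa, ρ = 2844 kg/m³
  material P: M = 2.99×10⁻³
  material S: M = 1.68×10⁻³
The maximum is for material P.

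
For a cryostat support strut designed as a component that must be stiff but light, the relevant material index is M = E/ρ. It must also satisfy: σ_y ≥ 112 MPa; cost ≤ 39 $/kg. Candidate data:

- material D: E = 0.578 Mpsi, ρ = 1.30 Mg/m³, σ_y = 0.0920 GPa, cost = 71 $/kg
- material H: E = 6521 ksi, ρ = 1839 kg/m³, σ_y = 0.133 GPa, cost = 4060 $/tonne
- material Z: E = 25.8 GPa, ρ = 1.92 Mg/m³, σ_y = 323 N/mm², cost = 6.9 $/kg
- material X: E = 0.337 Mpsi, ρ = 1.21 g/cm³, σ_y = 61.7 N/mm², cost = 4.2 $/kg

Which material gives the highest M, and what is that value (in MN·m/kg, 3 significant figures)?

Screen on constraints: σ_y ≥ 112 MPa; cost ≤ 39 $/kg. Survivors: material H, material Z.
Convert each candidate to consistent units, then evaluate M:
  material H: E = 44.96 GPa, ρ = 1839 kg/m³
  material Z: E = 25.80 GPa, ρ = 1920 kg/m³
  material H: M = 24.4 MN·m/kg
  material Z: M = 13.4 MN·m/kg
Material H has the largest M.

material H, M = 24.4 MN·m/kg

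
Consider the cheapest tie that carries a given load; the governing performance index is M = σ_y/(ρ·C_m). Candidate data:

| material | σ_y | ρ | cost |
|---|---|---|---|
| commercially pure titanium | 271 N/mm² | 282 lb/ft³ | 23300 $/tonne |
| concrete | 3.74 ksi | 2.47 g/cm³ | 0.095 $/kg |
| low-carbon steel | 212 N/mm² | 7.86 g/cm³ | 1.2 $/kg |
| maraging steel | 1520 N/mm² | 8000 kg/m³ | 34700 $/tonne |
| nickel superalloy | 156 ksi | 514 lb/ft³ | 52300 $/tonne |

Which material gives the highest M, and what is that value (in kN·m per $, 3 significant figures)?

Convert each candidate to consistent units, then evaluate M:
  commercially pure titanium: σ_y = 271.0 MPa, ρ = 4517 kg/m³, cost = 23.30 $/kg
  concrete: σ_y = 25.79 MPa, ρ = 2470 kg/m³, cost = 0.09500 $/kg
  low-carbon steel: σ_y = 212.0 MPa, ρ = 7860 kg/m³, cost = 1.200 $/kg
  maraging steel: σ_y = 1520 MPa, ρ = 8000 kg/m³, cost = 34.70 $/kg
  nickel superalloy: σ_y = 1076 MPa, ρ = 8233 kg/m³, cost = 52.30 $/kg
  concrete: M = 110 kN·m per $
  low-carbon steel: M = 22.5 kN·m per $
  maraging steel: M = 5.48 kN·m per $
  commercially pure titanium: M = 2.57 kN·m per $
  nickel superalloy: M = 2.50 kN·m per $
Highest index: concrete.

concrete, M = 110 kN·m per $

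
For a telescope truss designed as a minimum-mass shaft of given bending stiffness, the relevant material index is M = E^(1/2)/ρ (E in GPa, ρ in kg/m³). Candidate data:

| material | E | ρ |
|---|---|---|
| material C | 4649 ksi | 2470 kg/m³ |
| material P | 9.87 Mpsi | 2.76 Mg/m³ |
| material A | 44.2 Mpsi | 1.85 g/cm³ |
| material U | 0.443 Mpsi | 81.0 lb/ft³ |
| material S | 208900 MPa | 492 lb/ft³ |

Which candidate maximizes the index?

Putting every candidate on a common basis:
  material C: E = 32.05 GPa, ρ = 2470 kg/m³
  material P: E = 68.05 GPa, ρ = 2760 kg/m³
  material A: E = 304.7 GPa, ρ = 1850 kg/m³
  material U: E = 3.054 GPa, ρ = 1297 kg/m³
  material S: E = 208.9 GPa, ρ = 7881 kg/m³
  material A: M = 9.44×10⁻³
  material P: M = 2.99×10⁻³
  material C: M = 2.29×10⁻³
  material S: M = 1.83×10⁻³
  material U: M = 1.35×10⁻³
The maximum is for material A.

material A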